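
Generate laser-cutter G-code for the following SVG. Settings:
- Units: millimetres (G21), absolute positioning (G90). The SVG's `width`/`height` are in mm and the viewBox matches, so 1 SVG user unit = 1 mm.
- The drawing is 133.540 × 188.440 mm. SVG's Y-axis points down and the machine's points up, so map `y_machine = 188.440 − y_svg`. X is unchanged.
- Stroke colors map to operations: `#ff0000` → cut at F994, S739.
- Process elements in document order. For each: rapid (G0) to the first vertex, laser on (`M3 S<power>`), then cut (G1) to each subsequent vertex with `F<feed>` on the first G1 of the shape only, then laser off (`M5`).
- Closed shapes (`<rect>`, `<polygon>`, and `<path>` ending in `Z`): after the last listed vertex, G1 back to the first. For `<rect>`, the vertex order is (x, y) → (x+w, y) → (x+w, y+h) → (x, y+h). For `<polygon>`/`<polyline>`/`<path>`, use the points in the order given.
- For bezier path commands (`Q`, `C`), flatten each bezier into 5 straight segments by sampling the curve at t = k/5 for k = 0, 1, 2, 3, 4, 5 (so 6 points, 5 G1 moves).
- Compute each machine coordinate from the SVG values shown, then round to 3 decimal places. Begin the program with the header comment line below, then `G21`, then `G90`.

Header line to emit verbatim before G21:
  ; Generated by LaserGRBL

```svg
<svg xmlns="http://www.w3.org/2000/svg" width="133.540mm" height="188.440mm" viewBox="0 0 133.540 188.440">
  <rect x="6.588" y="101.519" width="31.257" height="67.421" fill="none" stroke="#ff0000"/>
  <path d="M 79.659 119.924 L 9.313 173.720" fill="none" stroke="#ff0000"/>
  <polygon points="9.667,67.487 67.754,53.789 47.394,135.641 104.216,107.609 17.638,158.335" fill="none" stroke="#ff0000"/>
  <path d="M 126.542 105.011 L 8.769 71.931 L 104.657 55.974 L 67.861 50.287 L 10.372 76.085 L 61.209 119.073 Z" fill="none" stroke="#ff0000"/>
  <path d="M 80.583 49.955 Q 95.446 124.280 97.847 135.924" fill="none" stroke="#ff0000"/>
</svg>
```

; Generated by LaserGRBL
G21
G90
G0 X6.588 Y86.921
M3 S739
G1 X37.845 Y86.921 F994
G1 X37.845 Y19.500
G1 X6.588 Y19.500
G1 X6.588 Y86.921
M5
G0 X79.659 Y68.516
M3 S739
G1 X9.313 Y14.720 F994
M5
G0 X9.667 Y120.953
M3 S739
G1 X67.754 Y134.651 F994
G1 X47.394 Y52.799
G1 X104.216 Y80.831
G1 X17.638 Y30.105
G1 X9.667 Y120.953
M5
G0 X126.542 Y83.429
M3 S739
G1 X8.769 Y116.509 F994
G1 X104.657 Y132.466
G1 X67.861 Y138.153
G1 X10.372 Y112.355
G1 X61.209 Y69.367
G1 X126.542 Y83.429
M5
G0 X80.583 Y138.485
M3 S739
G1 X86.030 Y111.262 F994
G1 X90.479 Y89.054
G1 X93.932 Y71.860
G1 X96.388 Y59.681
G1 X97.847 Y52.516
M5

1 u = 1 mm; y_m = 188.440 − y.

[1] `<rect>` rectangle, #ff0000→cut S739 F994: (6.588,86.921) → (37.845,86.921) → (37.845,19.500) → (6.588,19.500) → (6.588,86.921) (closed)

[2] `<path>` line segment, #ff0000→cut S739 F994: (79.659,68.516) → (9.313,14.720)

[3] `<polygon>` closed polygon, #ff0000→cut S739 F994: (9.667,120.953) → (67.754,134.651) → (47.394,52.799) → (104.216,80.831) → (17.638,30.105) → (9.667,120.953) (closed)

[4] `<path>` closed polygon, #ff0000→cut S739 F994: (126.542,83.429) → (8.769,116.509) → (104.657,132.466) → (67.861,138.153) → (10.372,112.355) → (61.209,69.367) → (126.542,83.429) (closed)

[5] `<path>` quadratic bezier, #ff0000→cut S739 F994: (80.583,138.485) → (86.030,111.262) → (90.479,89.054) → (93.932,71.860) → (96.388,59.681) → (97.847,52.516)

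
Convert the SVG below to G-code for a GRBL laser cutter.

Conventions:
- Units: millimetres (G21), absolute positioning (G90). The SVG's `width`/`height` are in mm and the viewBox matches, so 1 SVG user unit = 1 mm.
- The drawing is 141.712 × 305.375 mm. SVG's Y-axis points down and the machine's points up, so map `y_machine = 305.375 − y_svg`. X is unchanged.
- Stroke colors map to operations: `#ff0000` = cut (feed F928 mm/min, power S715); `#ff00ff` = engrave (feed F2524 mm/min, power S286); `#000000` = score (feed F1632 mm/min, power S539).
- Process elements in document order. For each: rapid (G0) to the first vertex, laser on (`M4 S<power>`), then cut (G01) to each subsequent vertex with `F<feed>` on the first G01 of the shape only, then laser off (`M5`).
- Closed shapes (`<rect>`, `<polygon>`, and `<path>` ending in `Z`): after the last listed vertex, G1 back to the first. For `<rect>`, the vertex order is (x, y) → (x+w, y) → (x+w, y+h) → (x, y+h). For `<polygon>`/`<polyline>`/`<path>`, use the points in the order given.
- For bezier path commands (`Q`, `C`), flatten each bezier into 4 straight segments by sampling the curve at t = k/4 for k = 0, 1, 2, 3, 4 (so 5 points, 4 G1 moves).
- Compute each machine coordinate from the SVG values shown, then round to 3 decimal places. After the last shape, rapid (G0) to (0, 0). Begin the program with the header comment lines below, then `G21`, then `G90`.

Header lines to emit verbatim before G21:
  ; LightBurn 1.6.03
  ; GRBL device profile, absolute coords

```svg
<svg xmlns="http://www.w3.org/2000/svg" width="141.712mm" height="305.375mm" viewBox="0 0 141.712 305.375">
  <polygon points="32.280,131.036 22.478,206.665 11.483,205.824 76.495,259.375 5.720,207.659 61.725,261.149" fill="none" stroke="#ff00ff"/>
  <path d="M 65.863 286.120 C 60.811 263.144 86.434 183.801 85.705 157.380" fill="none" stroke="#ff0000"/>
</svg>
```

1 u = 1 mm; y_m = 305.375 − y.

[1] `<polygon>` closed polygon, #ff00ff→engrave S286 F2524: (32.280,174.339) → (22.478,98.710) → (11.483,99.551) → (76.495,46.000) → (5.720,97.716) → (61.725,44.226) → (32.280,174.339) (closed)

[2] `<path>` cubic bezier, #ff0000→cut S715 F928: (65.863,19.255) → (66.935,45.348) → (74.163,82.333) → (82.202,119.964) → (85.705,147.995)

; LightBurn 1.6.03
; GRBL device profile, absolute coords
G21
G90
G0 X32.280 Y174.339
M4 S286
G01 X22.478 Y98.710 F2524
G01 X11.483 Y99.551
G01 X76.495 Y46.000
G01 X5.720 Y97.716
G01 X61.725 Y44.226
G01 X32.280 Y174.339
M5
G0 X65.863 Y19.255
M4 S715
G01 X66.935 Y45.348 F928
G01 X74.163 Y82.333
G01 X82.202 Y119.964
G01 X85.705 Y147.995
M5
G0 X0.000 Y0.000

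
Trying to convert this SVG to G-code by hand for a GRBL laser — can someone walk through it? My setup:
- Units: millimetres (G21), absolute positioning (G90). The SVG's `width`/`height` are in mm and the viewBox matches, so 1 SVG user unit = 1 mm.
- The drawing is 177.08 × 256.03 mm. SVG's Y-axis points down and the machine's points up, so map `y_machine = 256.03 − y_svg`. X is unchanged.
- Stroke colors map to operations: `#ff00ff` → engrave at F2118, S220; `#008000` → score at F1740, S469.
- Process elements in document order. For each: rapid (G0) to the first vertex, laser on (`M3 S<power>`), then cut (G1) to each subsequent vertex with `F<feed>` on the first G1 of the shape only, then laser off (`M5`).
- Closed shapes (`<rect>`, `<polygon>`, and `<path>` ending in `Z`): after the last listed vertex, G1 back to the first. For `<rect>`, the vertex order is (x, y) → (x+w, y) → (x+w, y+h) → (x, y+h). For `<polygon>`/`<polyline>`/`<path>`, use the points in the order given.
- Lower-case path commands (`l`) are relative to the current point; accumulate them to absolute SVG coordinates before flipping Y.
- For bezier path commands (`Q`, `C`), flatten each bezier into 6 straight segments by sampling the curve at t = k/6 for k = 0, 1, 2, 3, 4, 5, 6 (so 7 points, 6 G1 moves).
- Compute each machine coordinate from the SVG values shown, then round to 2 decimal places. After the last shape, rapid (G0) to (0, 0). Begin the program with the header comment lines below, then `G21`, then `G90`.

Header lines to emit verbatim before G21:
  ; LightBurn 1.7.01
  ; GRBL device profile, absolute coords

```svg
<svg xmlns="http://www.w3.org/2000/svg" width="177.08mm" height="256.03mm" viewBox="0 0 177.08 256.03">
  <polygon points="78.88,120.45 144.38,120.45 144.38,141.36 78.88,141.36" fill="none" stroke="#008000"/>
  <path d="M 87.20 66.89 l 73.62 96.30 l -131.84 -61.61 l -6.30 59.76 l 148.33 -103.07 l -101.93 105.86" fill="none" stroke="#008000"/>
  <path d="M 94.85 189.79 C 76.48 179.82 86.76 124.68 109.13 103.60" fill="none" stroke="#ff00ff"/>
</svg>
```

viewBox `0 0 177.08 256.03` with mm width/height → 1 unit = 1 mm. Flip: y_m = 256.03 − y_svg.

**Shape 1** — `<polygon>` rectangle, stroke `#008000` → score (S469, F1740). Machine vertices: (78.88,135.58) → (144.38,135.58) → (144.38,114.67) → (78.88,114.67) → (78.88,135.58). Closed: final G1 returns to the first vertex.

**Shape 2** — `<path>` open polyline, stroke `#008000` → score (S469, F1740). Machine vertices: (87.20,189.14) → (160.82,92.84) → (28.98,154.45) → (22.68,94.69) → (171.01,197.76) → (69.08,91.90). Open path.

**Shape 3** — `<path>` cubic bezier, stroke `#ff00ff` → engrave (S220, F2118). Control points (SVG): P0=(94.85,189.79), P1=(76.48,179.82), P2=(86.76,124.68), P3=(109.13,103.60); sampled at t=k/6. Machine vertices: (94.85,66.24) → (87.98,74.62) → (85.42,88.33) → (86.71,105.17) → (91.40,122.93) → (99.03,139.42) → (109.13,152.43). Open path.

; LightBurn 1.7.01
; GRBL device profile, absolute coords
G21
G90
G0 X78.88 Y135.58
M3 S469
G1 X144.38 Y135.58 F1740
G1 X144.38 Y114.67
G1 X78.88 Y114.67
G1 X78.88 Y135.58
M5
G0 X87.20 Y189.14
M3 S469
G1 X160.82 Y92.84 F1740
G1 X28.98 Y154.45
G1 X22.68 Y94.69
G1 X171.01 Y197.76
G1 X69.08 Y91.90
M5
G0 X94.85 Y66.24
M3 S220
G1 X87.98 Y74.62 F2118
G1 X85.42 Y88.33
G1 X86.71 Y105.17
G1 X91.40 Y122.93
G1 X99.03 Y139.42
G1 X109.13 Y152.43
M5
G0 X0.00 Y0.00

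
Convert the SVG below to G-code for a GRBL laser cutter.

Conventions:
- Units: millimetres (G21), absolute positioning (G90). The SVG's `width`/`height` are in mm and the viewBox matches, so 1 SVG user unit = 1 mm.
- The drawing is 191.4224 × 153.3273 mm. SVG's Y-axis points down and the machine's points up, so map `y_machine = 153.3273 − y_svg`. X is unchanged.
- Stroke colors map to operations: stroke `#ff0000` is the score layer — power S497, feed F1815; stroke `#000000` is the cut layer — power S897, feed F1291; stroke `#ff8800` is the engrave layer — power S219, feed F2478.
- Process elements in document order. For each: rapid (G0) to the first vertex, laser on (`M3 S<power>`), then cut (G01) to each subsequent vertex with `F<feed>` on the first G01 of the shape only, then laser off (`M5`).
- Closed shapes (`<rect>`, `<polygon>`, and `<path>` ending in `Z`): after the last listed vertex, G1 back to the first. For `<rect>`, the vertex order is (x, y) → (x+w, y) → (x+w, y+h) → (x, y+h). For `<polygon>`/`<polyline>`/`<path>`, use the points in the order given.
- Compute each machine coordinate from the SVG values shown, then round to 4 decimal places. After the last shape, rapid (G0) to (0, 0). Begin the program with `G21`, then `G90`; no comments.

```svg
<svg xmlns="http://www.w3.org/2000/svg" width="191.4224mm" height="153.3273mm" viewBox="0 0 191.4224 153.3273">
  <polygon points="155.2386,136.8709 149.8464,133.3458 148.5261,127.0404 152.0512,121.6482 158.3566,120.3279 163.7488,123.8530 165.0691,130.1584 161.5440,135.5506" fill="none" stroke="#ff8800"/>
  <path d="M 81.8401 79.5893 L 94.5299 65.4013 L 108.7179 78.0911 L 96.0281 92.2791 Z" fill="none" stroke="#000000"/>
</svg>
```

viewBox `0 0 191.4224 153.3273` with mm width/height → 1 unit = 1 mm. Flip: y_m = 153.3273 − y_svg.

**Shape 1** — `<polygon>` regular polygon, stroke `#ff8800` → engrave (S219, F2478). Machine vertices: (155.2386,16.4564) → (149.8464,19.9815) → (148.5261,26.2869) → (152.0512,31.6791) → (158.3566,32.9994) → (163.7488,29.4743) → (165.0691,23.1689) → (161.5440,17.7767) → (155.2386,16.4564). Closed: final G1 returns to the first vertex.

**Shape 2** — `<path>` regular polygon, stroke `#000000` → cut (S897, F1291). Machine vertices: (81.8401,73.7380) → (94.5299,87.9260) → (108.7179,75.2362) → (96.0281,61.0482) → (81.8401,73.7380). Closed: final G1 returns to the first vertex.

G21
G90
G0 X155.2386 Y16.4564
M3 S219
G01 X149.8464 Y19.9815 F2478
G01 X148.5261 Y26.2869
G01 X152.0512 Y31.6791
G01 X158.3566 Y32.9994
G01 X163.7488 Y29.4743
G01 X165.0691 Y23.1689
G01 X161.5440 Y17.7767
G01 X155.2386 Y16.4564
M5
G0 X81.8401 Y73.7380
M3 S897
G01 X94.5299 Y87.9260 F1291
G01 X108.7179 Y75.2362
G01 X96.0281 Y61.0482
G01 X81.8401 Y73.7380
M5
G0 X0.0000 Y0.0000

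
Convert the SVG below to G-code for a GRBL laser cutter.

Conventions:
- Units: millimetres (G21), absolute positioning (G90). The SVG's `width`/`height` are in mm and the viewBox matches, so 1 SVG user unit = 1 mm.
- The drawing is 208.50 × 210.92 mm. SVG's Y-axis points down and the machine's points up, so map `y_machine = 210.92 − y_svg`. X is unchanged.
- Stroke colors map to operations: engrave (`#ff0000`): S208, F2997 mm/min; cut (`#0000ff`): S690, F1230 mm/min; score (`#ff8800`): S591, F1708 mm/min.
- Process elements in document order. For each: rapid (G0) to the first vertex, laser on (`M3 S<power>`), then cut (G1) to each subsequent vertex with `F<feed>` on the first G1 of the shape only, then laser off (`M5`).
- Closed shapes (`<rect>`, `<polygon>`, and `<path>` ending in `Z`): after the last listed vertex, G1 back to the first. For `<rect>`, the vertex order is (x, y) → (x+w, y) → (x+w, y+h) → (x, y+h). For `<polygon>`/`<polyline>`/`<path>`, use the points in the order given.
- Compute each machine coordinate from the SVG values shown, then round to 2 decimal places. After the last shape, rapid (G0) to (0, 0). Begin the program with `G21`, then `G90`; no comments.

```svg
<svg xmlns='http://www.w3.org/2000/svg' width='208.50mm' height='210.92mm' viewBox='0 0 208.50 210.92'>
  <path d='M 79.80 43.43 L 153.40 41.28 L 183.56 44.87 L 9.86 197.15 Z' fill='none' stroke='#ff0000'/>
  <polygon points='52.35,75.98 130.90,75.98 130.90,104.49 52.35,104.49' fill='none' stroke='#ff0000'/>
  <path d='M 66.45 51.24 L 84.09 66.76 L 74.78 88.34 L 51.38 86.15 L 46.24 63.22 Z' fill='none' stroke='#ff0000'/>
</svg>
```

G21
G90
G0 X79.80 Y167.49
M3 S208
G1 X153.40 Y169.64 F2997
G1 X183.56 Y166.05
G1 X9.86 Y13.77
G1 X79.80 Y167.49
M5
G0 X52.35 Y134.94
M3 S208
G1 X130.90 Y134.94 F2997
G1 X130.90 Y106.43
G1 X52.35 Y106.43
G1 X52.35 Y134.94
M5
G0 X66.45 Y159.68
M3 S208
G1 X84.09 Y144.16 F2997
G1 X74.78 Y122.58
G1 X51.38 Y124.77
G1 X46.24 Y147.70
G1 X66.45 Y159.68
M5
G0 X0.00 Y0.00

viewBox `0 0 208.50 210.92` with mm width/height → 1 unit = 1 mm. Flip: y_m = 210.92 − y_svg.

**Shape 1** — `<path>` closed polygon, stroke `#ff0000` → engrave (S208, F2997). Machine vertices: (79.80,167.49) → (153.40,169.64) → (183.56,166.05) → (9.86,13.77) → (79.80,167.49). Closed: final G1 returns to the first vertex.

**Shape 2** — `<polygon>` rectangle, stroke `#ff0000` → engrave (S208, F2997). Machine vertices: (52.35,134.94) → (130.90,134.94) → (130.90,106.43) → (52.35,106.43) → (52.35,134.94). Closed: final G1 returns to the first vertex.

**Shape 3** — `<path>` regular polygon, stroke `#ff0000` → engrave (S208, F2997). Machine vertices: (66.45,159.68) → (84.09,144.16) → (74.78,122.58) → (51.38,124.77) → (46.24,147.70) → (66.45,159.68). Closed: final G1 returns to the first vertex.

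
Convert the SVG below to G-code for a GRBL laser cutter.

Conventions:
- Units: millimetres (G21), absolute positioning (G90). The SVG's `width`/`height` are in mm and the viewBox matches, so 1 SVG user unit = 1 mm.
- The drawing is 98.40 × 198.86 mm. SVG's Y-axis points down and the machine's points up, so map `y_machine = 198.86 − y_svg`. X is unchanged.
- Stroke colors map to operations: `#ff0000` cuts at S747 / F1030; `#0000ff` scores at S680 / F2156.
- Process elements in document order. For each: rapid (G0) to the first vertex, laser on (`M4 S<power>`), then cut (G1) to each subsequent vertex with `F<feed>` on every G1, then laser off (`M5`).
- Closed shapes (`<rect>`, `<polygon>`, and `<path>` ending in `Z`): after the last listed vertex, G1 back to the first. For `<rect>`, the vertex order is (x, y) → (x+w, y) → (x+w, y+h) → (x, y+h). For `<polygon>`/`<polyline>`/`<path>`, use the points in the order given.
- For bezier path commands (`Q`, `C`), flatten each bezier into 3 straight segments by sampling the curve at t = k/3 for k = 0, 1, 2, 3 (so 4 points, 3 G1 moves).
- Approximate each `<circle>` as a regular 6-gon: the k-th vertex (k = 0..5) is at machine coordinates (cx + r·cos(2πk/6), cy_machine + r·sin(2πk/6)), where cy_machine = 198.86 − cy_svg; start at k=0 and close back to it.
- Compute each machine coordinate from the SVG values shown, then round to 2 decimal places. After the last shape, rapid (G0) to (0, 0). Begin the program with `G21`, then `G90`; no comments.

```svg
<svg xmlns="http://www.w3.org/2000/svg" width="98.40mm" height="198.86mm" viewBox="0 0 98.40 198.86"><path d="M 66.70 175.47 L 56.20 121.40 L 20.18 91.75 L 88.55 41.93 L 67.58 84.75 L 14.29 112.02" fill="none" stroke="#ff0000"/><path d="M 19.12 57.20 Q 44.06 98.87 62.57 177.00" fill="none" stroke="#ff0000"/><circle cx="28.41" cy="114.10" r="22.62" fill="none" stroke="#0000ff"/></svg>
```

1 u = 1 mm; y_m = 198.86 − y.

[1] `<path>` open polyline, #ff0000→cut S747 F1030: (66.70,23.39) → (56.20,77.46) → (20.18,107.11) → (88.55,156.93) → (67.58,114.11) → (14.29,86.84)

[2] `<path>` quadratic bezier, #ff0000→cut S747 F1030: (19.12,141.66) → (35.03,109.83) → (49.52,69.90) → (62.57,21.86)

[3] `<circle>` circle, #0000ff→score S680 F2156: (51.03,84.76) → (39.72,104.35) → (17.10,104.35) → (5.79,84.76) → (17.10,65.17) → (39.72,65.17) → (51.03,84.76) (closed)

G21
G90
G0 X66.70 Y23.39
M4 S747
G1 X56.20 Y77.46 F1030
G1 X20.18 Y107.11 F1030
G1 X88.55 Y156.93 F1030
G1 X67.58 Y114.11 F1030
G1 X14.29 Y86.84 F1030
M5
G0 X19.12 Y141.66
M4 S747
G1 X35.03 Y109.83 F1030
G1 X49.52 Y69.90 F1030
G1 X62.57 Y21.86 F1030
M5
G0 X51.03 Y84.76
M4 S680
G1 X39.72 Y104.35 F2156
G1 X17.10 Y104.35 F2156
G1 X5.79 Y84.76 F2156
G1 X17.10 Y65.17 F2156
G1 X39.72 Y65.17 F2156
G1 X51.03 Y84.76 F2156
M5
G0 X0.00 Y0.00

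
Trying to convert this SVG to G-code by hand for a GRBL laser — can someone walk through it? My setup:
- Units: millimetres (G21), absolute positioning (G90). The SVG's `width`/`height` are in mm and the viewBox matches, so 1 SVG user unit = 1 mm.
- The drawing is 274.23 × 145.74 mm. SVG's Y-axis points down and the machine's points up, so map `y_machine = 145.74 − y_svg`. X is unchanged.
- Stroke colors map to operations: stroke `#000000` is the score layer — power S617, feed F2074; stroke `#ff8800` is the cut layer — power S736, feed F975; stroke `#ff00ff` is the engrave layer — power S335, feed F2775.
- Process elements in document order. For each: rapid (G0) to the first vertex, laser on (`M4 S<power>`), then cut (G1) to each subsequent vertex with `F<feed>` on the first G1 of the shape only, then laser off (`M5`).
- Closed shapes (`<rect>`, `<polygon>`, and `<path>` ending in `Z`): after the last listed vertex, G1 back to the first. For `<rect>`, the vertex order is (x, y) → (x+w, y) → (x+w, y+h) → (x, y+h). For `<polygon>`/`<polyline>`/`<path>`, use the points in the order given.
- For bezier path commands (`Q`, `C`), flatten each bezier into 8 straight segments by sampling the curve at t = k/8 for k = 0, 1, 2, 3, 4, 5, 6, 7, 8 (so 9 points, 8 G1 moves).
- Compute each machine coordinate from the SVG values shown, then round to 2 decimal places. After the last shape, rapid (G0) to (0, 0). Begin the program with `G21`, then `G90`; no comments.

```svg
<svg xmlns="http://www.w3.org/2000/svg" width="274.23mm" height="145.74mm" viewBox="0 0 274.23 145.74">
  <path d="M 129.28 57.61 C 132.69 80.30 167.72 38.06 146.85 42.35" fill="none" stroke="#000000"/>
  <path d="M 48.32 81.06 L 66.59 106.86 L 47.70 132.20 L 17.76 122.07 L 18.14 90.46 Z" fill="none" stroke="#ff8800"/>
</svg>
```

viewBox `0 0 274.23 145.74` with mm width/height → 1 unit = 1 mm. Flip: y_m = 145.74 − y_svg.

**Shape 1** — `<path>` cubic bezier, stroke `#000000` → score (S617, F2074). Control points (SVG): P0=(129.28,57.61), P1=(132.69,80.30), P2=(167.72,38.06), P3=(146.85,42.35); sampled at t=k/8. Machine vertices: (129.28,88.13) → (131.87,82.45) → (136.40,81.55) → (141.84,84.12) → (147.17,88.86) → (151.36,94.46) → (153.39,99.62) → (152.23,103.04) → (146.85,103.39). Open path.

**Shape 2** — `<path>` regular polygon, stroke `#ff8800` → cut (S736, F975). Machine vertices: (48.32,64.68) → (66.59,38.88) → (47.70,13.54) → (17.76,23.67) → (18.14,55.28) → (48.32,64.68). Closed: final G1 returns to the first vertex.

G21
G90
G0 X129.28 Y88.13
M4 S617
G1 X131.87 Y82.45 F2074
G1 X136.40 Y81.55
G1 X141.84 Y84.12
G1 X147.17 Y88.86
G1 X151.36 Y94.46
G1 X153.39 Y99.62
G1 X152.23 Y103.04
G1 X146.85 Y103.39
M5
G0 X48.32 Y64.68
M4 S736
G1 X66.59 Y38.88 F975
G1 X47.70 Y13.54
G1 X17.76 Y23.67
G1 X18.14 Y55.28
G1 X48.32 Y64.68
M5
G0 X0.00 Y0.00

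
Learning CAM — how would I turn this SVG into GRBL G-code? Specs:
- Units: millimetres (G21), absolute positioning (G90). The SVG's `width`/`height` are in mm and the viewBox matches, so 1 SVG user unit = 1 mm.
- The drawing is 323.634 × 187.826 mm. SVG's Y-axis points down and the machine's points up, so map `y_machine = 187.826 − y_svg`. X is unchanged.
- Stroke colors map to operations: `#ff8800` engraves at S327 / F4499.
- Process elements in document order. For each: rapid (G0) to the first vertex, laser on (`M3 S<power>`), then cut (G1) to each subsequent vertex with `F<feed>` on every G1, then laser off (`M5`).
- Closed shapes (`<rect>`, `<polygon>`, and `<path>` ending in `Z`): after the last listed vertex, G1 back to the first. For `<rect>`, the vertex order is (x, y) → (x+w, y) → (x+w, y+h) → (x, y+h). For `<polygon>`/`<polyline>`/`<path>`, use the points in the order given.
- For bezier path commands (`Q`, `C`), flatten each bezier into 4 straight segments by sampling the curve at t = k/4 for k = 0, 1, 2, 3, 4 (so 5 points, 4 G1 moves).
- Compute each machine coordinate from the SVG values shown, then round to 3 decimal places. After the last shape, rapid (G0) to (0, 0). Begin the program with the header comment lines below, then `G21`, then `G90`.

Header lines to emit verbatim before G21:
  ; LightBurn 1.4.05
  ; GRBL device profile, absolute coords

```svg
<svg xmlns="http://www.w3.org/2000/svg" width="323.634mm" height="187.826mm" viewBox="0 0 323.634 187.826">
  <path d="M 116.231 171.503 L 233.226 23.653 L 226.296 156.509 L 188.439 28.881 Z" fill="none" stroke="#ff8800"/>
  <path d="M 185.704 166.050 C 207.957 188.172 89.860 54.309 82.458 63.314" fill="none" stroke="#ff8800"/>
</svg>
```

Since the viewBox matches the mm dimensions, user units are millimetres directly. The only transform is the Y-flip y_m = 187.826 − y_svg.

Shape 1 is a closed polygon drawn with `<path>`. Its stroke #ff8800 means engrave at S327, F4499. After flipping Y the toolpath is (116.231,16.323) → (233.226,164.173) → (226.296,31.317) → (188.439,158.945) → (116.231,16.323), returning to the start.

Shape 2 is a cubic bezier drawn with `<path>`. Its stroke #ff8800 means engrave at S327, F4499. After flipping Y the toolpath is (185.704,21.776) → (180.001,29.762) → (145.202,68.225) → (104.842,109.148) → (82.458,124.512).

; LightBurn 1.4.05
; GRBL device profile, absolute coords
G21
G90
G0 X116.231 Y16.323
M3 S327
G1 X233.226 Y164.173 F4499
G1 X226.296 Y31.317 F4499
G1 X188.439 Y158.945 F4499
G1 X116.231 Y16.323 F4499
M5
G0 X185.704 Y21.776
M3 S327
G1 X180.001 Y29.762 F4499
G1 X145.202 Y68.225 F4499
G1 X104.842 Y109.148 F4499
G1 X82.458 Y124.512 F4499
M5
G0 X0.000 Y0.000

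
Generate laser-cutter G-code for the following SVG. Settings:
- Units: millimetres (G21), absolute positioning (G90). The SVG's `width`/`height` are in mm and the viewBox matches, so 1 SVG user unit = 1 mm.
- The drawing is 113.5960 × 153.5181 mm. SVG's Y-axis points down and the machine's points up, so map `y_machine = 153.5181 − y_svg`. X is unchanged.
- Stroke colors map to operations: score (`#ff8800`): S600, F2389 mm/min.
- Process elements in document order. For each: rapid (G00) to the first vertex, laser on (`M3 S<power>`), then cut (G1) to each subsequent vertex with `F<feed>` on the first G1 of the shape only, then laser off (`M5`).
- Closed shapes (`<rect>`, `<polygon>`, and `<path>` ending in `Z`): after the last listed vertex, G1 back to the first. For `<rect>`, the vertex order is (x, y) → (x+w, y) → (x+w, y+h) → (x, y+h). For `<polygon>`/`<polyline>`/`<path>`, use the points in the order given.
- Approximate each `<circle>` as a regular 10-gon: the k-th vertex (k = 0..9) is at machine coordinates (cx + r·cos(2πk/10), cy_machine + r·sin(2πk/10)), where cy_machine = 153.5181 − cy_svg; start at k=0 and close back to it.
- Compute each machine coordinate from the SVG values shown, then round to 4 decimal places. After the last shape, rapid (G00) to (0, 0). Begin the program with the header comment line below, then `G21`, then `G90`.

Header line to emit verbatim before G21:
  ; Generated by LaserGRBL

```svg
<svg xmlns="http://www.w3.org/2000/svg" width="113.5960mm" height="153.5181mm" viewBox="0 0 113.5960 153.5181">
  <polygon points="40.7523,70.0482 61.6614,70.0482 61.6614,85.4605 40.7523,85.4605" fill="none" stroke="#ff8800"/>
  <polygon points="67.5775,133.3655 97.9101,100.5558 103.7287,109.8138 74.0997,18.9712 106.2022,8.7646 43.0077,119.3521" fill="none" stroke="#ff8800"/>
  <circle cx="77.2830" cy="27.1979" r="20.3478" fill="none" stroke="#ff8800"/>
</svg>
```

; Generated by LaserGRBL
G21
G90
G00 X40.7523 Y83.4699
M3 S600
G1 X61.6614 Y83.4699 F2389
G1 X61.6614 Y68.0576
G1 X40.7523 Y68.0576
G1 X40.7523 Y83.4699
M5
G00 X67.5775 Y20.1526
M3 S600
G1 X97.9101 Y52.9623 F2389
G1 X103.7287 Y43.7043
G1 X74.0997 Y134.5469
G1 X106.2022 Y144.7535
G1 X43.0077 Y34.1660
G1 X67.5775 Y20.1526
M5
G00 X97.6308 Y126.3202
M3 S600
G1 X93.7447 Y138.2803 F2389
G1 X83.5708 Y145.6721
G1 X70.9952 Y145.6721
G1 X60.8213 Y138.2803
G1 X56.9352 Y126.3202
G1 X60.8213 Y114.3601
G1 X70.9952 Y106.9683
G1 X83.5708 Y106.9683
G1 X93.7447 Y114.3601
G1 X97.6308 Y126.3202
M5
G00 X0.0000 Y0.0000

1 u = 1 mm; y_m = 153.5181 − y.

[1] `<polygon>` rectangle, #ff8800→score S600 F2389: (40.7523,83.4699) → (61.6614,83.4699) → (61.6614,68.0576) → (40.7523,68.0576) → (40.7523,83.4699) (closed)

[2] `<polygon>` closed polygon, #ff8800→score S600 F2389: (67.5775,20.1526) → (97.9101,52.9623) → (103.7287,43.7043) → (74.0997,134.5469) → (106.2022,144.7535) → (43.0077,34.1660) → (67.5775,20.1526) (closed)

[3] `<circle>` circle, #ff8800→score S600 F2389: (97.6308,126.3202) → (93.7447,138.2803) → (83.5708,145.6721) → (70.9952,145.6721) → (60.8213,138.2803) → (56.9352,126.3202) → (60.8213,114.3601) → (70.9952,106.9683) → (83.5708,106.9683) → (93.7447,114.3601) → (97.6308,126.3202) (closed)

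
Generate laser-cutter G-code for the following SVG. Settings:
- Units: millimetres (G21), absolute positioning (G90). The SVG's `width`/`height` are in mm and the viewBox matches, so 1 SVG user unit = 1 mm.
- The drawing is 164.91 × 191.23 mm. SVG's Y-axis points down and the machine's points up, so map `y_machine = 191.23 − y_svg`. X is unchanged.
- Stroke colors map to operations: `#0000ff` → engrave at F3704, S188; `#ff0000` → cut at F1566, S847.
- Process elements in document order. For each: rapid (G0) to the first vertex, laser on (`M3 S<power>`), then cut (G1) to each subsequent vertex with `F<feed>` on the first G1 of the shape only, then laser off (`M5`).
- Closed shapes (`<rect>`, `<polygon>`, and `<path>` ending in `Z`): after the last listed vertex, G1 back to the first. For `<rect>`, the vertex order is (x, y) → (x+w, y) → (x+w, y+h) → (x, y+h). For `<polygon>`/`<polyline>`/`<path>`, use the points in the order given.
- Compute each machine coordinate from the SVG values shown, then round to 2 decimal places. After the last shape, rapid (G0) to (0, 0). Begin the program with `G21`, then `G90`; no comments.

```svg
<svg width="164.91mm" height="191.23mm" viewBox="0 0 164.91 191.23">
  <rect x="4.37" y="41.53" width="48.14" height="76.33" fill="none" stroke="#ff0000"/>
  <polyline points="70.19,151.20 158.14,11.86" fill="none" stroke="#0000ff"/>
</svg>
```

viewBox `0 0 164.91 191.23` with mm width/height → 1 unit = 1 mm. Flip: y_m = 191.23 − y_svg.

**Shape 1** — `<rect>` rectangle, stroke `#ff0000` → cut (S847, F1566). Machine vertices: (4.37,149.70) → (52.51,149.70) → (52.51,73.37) → (4.37,73.37) → (4.37,149.70). Closed: final G1 returns to the first vertex.

**Shape 2** — `<polyline>` line segment, stroke `#0000ff` → engrave (S188, F3704). Machine vertices: (70.19,40.03) → (158.14,179.37). Open path.

G21
G90
G0 X4.37 Y149.70
M3 S847
G1 X52.51 Y149.70 F1566
G1 X52.51 Y73.37
G1 X4.37 Y73.37
G1 X4.37 Y149.70
M5
G0 X70.19 Y40.03
M3 S188
G1 X158.14 Y179.37 F3704
M5
G0 X0.00 Y0.00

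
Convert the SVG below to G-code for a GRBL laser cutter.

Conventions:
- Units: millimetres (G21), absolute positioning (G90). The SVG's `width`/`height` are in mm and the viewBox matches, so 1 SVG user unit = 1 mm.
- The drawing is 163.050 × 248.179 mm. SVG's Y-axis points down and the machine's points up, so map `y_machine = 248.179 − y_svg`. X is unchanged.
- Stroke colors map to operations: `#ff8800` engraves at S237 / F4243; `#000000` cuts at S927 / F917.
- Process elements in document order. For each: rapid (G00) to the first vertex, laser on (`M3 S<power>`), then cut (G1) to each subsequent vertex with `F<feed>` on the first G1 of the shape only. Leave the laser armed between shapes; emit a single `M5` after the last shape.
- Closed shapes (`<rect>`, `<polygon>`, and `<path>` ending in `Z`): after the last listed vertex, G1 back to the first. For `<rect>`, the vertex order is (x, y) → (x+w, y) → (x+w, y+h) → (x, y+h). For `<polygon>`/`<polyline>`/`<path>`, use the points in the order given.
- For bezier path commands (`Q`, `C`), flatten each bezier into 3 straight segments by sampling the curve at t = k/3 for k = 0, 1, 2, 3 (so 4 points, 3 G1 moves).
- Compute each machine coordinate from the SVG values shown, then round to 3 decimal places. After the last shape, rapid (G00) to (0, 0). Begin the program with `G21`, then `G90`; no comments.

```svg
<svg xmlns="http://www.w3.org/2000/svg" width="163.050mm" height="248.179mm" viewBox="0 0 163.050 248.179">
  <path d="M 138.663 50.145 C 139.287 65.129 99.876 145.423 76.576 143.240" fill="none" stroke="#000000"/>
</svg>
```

1 u = 1 mm; y_m = 248.179 − y.

[1] `<path>` cubic bezier, #000000→cut S927 F917: (138.663,198.034) → (128.021,166.754) → (103.167,124.775) → (76.576,104.939)

G21
G90
G00 X138.663 Y198.034
M3 S927
G1 X128.021 Y166.754 F917
G1 X103.167 Y124.775
G1 X76.576 Y104.939
M5
G00 X0.000 Y0.000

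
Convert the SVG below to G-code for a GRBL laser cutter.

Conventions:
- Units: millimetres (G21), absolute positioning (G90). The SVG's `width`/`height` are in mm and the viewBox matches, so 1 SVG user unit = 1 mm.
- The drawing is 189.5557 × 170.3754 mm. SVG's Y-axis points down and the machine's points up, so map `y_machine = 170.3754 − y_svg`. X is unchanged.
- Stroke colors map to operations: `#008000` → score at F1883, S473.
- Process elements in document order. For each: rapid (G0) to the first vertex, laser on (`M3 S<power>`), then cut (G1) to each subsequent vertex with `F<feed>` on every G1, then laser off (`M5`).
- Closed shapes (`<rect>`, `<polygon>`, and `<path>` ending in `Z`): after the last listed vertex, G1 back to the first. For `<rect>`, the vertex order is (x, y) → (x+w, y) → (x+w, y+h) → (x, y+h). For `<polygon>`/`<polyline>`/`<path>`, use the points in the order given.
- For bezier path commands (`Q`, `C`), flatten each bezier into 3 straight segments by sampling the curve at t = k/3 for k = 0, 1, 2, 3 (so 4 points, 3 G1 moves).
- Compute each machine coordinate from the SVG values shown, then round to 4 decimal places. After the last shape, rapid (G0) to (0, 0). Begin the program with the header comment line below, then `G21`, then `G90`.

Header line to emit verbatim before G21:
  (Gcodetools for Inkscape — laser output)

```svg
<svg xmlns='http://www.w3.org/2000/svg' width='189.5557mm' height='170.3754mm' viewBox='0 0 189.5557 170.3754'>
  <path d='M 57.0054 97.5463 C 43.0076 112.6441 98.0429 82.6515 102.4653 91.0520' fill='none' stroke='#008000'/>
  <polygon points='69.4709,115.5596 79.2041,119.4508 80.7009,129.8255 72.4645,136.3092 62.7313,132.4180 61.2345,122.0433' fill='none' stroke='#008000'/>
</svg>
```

1 u = 1 mm; y_m = 170.3754 − y.

[1] `<path>` cubic bezier, #008000→score S473 F1883: (57.0054,72.8291) → (61.5873,69.6695) → (85.6033,78.0182) → (102.4653,79.3234)

[2] `<polygon>` regular polygon, #008000→score S473 F1883: (69.4709,54.8158) → (79.2041,50.9246) → (80.7009,40.5499) → (72.4645,34.0662) → (62.7313,37.9574) → (61.2345,48.3321) → (69.4709,54.8158) (closed)

(Gcodetools for Inkscape — laser output)
G21
G90
G0 X57.0054 Y72.8291
M3 S473
G1 X61.5873 Y69.6695 F1883
G1 X85.6033 Y78.0182 F1883
G1 X102.4653 Y79.3234 F1883
M5
G0 X69.4709 Y54.8158
M3 S473
G1 X79.2041 Y50.9246 F1883
G1 X80.7009 Y40.5499 F1883
G1 X72.4645 Y34.0662 F1883
G1 X62.7313 Y37.9574 F1883
G1 X61.2345 Y48.3321 F1883
G1 X69.4709 Y54.8158 F1883
M5
G0 X0.0000 Y0.0000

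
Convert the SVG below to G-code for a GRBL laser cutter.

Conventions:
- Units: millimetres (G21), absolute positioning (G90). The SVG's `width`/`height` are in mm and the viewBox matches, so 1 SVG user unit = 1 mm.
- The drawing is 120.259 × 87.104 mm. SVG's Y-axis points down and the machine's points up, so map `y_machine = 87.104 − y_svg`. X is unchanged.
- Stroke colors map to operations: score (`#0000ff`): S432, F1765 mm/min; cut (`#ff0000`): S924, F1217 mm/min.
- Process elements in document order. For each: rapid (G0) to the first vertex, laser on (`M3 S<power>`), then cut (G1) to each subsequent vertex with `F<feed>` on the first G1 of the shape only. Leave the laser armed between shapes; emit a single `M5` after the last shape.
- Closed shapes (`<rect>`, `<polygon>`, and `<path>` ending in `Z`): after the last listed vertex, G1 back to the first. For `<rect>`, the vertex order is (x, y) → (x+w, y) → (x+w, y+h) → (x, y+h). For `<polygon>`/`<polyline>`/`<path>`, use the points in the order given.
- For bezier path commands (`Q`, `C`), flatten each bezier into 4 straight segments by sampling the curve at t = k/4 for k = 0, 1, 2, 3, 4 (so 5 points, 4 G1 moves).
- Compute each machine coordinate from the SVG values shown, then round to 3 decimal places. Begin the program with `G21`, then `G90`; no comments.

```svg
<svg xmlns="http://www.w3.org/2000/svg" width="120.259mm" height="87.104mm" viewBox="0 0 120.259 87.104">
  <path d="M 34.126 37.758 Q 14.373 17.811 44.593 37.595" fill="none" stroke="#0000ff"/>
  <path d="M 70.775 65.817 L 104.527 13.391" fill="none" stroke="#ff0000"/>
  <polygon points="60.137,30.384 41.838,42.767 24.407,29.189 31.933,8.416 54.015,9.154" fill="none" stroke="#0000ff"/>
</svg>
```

1 u = 1 mm; y_m = 87.104 − y.

[1] `<path>` quadratic bezier, #0000ff→score S432 F1765: (34.126,49.346) → (27.373,56.836) → (26.866,59.360) → (32.606,56.918) → (44.593,49.509)

[2] `<path>` line segment, #ff0000→cut S924 F1217: (70.775,21.287) → (104.527,73.713)

[3] `<polygon>` regular polygon, #0000ff→score S432 F1765: (60.137,56.720) → (41.838,44.337) → (24.407,57.915) → (31.933,78.688) → (54.015,77.950) → (60.137,56.720) (closed)

G21
G90
G0 X34.126 Y49.346
M3 S432
G1 X27.373 Y56.836 F1765
G1 X26.866 Y59.360
G1 X32.606 Y56.918
G1 X44.593 Y49.509
G0 X70.775 Y21.287
M3 S924
G1 X104.527 Y73.713 F1217
G0 X60.137 Y56.720
M3 S432
G1 X41.838 Y44.337 F1765
G1 X24.407 Y57.915
G1 X31.933 Y78.688
G1 X54.015 Y77.950
G1 X60.137 Y56.720
M5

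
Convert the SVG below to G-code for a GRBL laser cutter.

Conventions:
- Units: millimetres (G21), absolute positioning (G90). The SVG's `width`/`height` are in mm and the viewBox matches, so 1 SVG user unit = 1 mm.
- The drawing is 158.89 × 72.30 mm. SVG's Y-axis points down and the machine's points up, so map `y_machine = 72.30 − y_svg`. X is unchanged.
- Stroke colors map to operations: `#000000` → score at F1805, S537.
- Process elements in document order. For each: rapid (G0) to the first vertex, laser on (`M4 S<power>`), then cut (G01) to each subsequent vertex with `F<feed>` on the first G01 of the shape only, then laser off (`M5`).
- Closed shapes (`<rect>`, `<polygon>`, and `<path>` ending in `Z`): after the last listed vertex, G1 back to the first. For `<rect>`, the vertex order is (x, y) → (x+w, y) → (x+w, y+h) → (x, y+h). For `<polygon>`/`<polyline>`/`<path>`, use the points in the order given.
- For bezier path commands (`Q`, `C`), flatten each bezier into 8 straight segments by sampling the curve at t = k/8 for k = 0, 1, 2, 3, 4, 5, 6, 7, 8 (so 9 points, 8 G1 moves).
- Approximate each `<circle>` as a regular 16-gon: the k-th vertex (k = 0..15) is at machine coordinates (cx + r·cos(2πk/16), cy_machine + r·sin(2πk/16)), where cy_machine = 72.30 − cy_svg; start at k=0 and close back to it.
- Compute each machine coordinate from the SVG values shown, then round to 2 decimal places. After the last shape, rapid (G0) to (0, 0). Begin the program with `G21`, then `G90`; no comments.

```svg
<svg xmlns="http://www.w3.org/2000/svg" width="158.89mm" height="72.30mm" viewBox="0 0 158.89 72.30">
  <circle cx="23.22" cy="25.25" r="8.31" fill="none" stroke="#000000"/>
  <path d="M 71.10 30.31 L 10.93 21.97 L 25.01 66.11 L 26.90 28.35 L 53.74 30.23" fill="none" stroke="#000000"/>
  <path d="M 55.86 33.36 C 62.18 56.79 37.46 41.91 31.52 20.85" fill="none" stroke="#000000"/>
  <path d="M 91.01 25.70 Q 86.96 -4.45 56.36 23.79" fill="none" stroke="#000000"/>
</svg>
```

Since the viewBox matches the mm dimensions, user units are millimetres directly. The only transform is the Y-flip y_m = 72.30 − y_svg.

Shape 1 is a circle drawn with `<circle>`. Its stroke #000000 means score at S537, F1805. After flipping Y the toolpath is (31.53,47.05) → (30.90,50.23) → (29.10,52.93) → (26.40,54.73) → (23.22,55.36) → (20.04,54.73) → (17.34,52.93) → (15.54,50.23) → (14.91,47.05) → (15.54,43.87) → (17.34,41.17) → (20.04,39.37) → (23.22,38.74) → (26.40,39.37) → (29.10,41.17) → (30.90,43.87) → (31.53,47.05), returning to the start.

Shape 2 is a open polyline drawn with `<path>`. Its stroke #000000 means score at S537, F1805. After flipping Y the toolpath is (71.10,41.99) → (10.93,50.33) → (25.01,6.19) → (26.90,43.95) → (53.74,42.07).

Shape 3 is a cubic bezier drawn with `<path>`. Its stroke #000000 means score at S537, F1805. After flipping Y the toolpath is (55.86,38.94) → (56.87,31.89) → (55.56,28.05) → (52.50,27.05) → (48.29,28.51) → (43.50,32.06) → (38.72,37.32) → (34.53,43.90) → (31.52,51.45).

Shape 4 is a quadratic bezier drawn with `<path>`. Its stroke #000000 means score at S537, F1805. After flipping Y the toolpath is (91.01,46.60) → (89.58,53.23) → (87.33,58.03) → (84.24,61.00) → (80.32,62.15) → (75.58,61.48) → (70.00,58.98) → (63.60,54.66) → (56.36,48.51).

G21
G90
G0 X31.53 Y47.05
M4 S537
G01 X30.90 Y50.23 F1805
G01 X29.10 Y52.93
G01 X26.40 Y54.73
G01 X23.22 Y55.36
G01 X20.04 Y54.73
G01 X17.34 Y52.93
G01 X15.54 Y50.23
G01 X14.91 Y47.05
G01 X15.54 Y43.87
G01 X17.34 Y41.17
G01 X20.04 Y39.37
G01 X23.22 Y38.74
G01 X26.40 Y39.37
G01 X29.10 Y41.17
G01 X30.90 Y43.87
G01 X31.53 Y47.05
M5
G0 X71.10 Y41.99
M4 S537
G01 X10.93 Y50.33 F1805
G01 X25.01 Y6.19
G01 X26.90 Y43.95
G01 X53.74 Y42.07
M5
G0 X55.86 Y38.94
M4 S537
G01 X56.87 Y31.89 F1805
G01 X55.56 Y28.05
G01 X52.50 Y27.05
G01 X48.29 Y28.51
G01 X43.50 Y32.06
G01 X38.72 Y37.32
G01 X34.53 Y43.90
G01 X31.52 Y51.45
M5
G0 X91.01 Y46.60
M4 S537
G01 X89.58 Y53.23 F1805
G01 X87.33 Y58.03
G01 X84.24 Y61.00
G01 X80.32 Y62.15
G01 X75.58 Y61.48
G01 X70.00 Y58.98
G01 X63.60 Y54.66
G01 X56.36 Y48.51
M5
G0 X0.00 Y0.00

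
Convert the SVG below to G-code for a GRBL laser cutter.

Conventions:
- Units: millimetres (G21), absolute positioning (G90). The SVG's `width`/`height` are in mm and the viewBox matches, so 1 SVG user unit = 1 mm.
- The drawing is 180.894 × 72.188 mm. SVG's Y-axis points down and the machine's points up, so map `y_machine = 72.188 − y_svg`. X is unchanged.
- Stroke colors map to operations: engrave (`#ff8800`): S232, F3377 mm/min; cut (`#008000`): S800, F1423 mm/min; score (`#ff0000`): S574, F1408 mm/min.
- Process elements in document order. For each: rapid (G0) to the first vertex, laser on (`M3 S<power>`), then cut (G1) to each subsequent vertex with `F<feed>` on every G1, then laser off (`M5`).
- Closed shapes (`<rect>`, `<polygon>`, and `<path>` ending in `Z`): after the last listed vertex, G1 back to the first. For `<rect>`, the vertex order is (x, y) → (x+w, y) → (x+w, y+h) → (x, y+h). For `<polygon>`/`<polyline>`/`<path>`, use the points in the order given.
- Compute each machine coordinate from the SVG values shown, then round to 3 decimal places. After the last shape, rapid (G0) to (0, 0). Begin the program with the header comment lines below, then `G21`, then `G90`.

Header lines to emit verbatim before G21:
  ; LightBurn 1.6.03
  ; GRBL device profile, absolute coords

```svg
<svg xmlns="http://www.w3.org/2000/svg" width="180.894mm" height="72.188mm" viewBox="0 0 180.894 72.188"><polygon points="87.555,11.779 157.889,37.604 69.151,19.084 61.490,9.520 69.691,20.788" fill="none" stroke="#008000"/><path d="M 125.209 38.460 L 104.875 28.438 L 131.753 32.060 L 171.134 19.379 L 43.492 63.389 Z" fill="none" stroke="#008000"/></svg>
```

Since the viewBox matches the mm dimensions, user units are millimetres directly. The only transform is the Y-flip y_m = 72.188 − y_svg.

Shape 1 is a closed polygon drawn with `<polygon>`. Its stroke #008000 means cut at S800, F1423. After flipping Y the toolpath is (87.555,60.409) → (157.889,34.584) → (69.151,53.104) → (61.490,62.668) → (69.691,51.400) → (87.555,60.409), returning to the start.

Shape 2 is a closed polygon drawn with `<path>`. Its stroke #008000 means cut at S800, F1423. After flipping Y the toolpath is (125.209,33.728) → (104.875,43.750) → (131.753,40.128) → (171.134,52.809) → (43.492,8.799) → (125.209,33.728), returning to the start.

; LightBurn 1.6.03
; GRBL device profile, absolute coords
G21
G90
G0 X87.555 Y60.409
M3 S800
G1 X157.889 Y34.584 F1423
G1 X69.151 Y53.104 F1423
G1 X61.490 Y62.668 F1423
G1 X69.691 Y51.400 F1423
G1 X87.555 Y60.409 F1423
M5
G0 X125.209 Y33.728
M3 S800
G1 X104.875 Y43.750 F1423
G1 X131.753 Y40.128 F1423
G1 X171.134 Y52.809 F1423
G1 X43.492 Y8.799 F1423
G1 X125.209 Y33.728 F1423
M5
G0 X0.000 Y0.000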